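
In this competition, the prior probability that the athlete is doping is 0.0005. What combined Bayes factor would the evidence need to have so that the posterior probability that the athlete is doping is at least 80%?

Prior odds = 0.0005/0.9995 = 1/1999.
Target odds = 0.8/0.2 = 4.
Required Bayes factor = 4 ÷ (1/1999) = 7996.

7996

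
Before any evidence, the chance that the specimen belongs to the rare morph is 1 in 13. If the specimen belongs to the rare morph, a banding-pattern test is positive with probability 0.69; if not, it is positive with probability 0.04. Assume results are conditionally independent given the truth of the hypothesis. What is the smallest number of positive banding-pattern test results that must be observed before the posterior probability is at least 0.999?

4

Prior odds: (1/13) ÷ (12/13) = 1/12.
Likelihood ratio of a positive = 0.69/0.04 = 17.25.
Target posterior odds = 0.999/0.001 = 999.
Require 17.25ⁿ ≥ 999 ÷ (1/12) = 11988.
17.25³ = 5132.953125 falls short of 11988 but 17.25⁴ = 22667121/256 reaches it, so n = 4.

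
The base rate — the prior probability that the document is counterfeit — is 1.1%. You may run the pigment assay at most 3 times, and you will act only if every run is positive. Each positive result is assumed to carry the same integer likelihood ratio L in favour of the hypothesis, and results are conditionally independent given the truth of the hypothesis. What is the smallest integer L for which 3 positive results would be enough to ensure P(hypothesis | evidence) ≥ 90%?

Prior odds = 0.011/0.989 = 11/989.
Target odds = 0.9/0.1 = 9.
Need L³ ≥ 9 ÷ (11/989) = 8901/11.
9³ = 729 < 8901/11 ≤ 1000 = 10³, so L = 10.

10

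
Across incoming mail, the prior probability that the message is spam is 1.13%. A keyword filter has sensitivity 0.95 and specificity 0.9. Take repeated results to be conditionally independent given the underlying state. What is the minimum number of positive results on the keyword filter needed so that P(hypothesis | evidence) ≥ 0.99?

5

Prior odds = 0.0113/0.9887 = 113/9887.
False-positive rate = 1 − 0.9 = 0.1; likelihood ratio of a positive = 0.95/0.1 = 9.5.
Target posterior odds = 0.99/0.01 = 99.
Need (113/9887) × 9.5ⁿ ≥ 99, i.e. 9.5ⁿ ≥ 978813/113.
9.5⁴ = 8145.0625 falls short of 978813/113 but 9.5⁵ = 77378.09375 reaches it, so n = 5.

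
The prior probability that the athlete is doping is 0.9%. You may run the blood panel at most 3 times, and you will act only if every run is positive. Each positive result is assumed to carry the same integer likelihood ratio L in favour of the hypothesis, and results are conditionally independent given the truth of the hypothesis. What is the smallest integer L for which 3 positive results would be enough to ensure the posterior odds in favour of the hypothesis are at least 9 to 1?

10

Prior odds = 0.009/0.991 = 9/991.
Target odds = 9.
Need L³ ≥ 9 ÷ (9/991) = 991.
9³ = 729 < 991 ≤ 1000 = 10³, so L = 10.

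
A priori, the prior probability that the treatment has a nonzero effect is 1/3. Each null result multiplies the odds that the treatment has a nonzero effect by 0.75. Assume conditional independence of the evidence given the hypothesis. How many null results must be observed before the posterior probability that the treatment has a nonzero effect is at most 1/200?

16

Prior odds: (1/3) ÷ (2/3) = 0.5.
Likelihood ratio per null result = 0.75.
Target odds: 0.005 ÷ 0.995 = 1/199.
Need 0.5 × 0.75ⁿ ≤ 1/199, i.e. 0.75ⁿ ≤ 2/199.
0.75¹⁵ ≈0.0133635 is still above 2/199 but 0.75¹⁶ ≈0.0100226 is at or below it, so n = 16.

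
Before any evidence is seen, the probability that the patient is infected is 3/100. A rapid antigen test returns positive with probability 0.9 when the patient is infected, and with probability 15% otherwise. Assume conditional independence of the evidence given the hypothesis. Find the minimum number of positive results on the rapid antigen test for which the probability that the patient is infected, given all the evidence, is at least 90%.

4

Prior odds = 0.03/0.97 = 3/97.
Likelihood ratio of a positive result = 0.9/0.15 = 6.
Target posterior odds = 0.9/0.1 = 9.
Require 6ⁿ ≥ 9 ÷ (3/97) = 291.
6³ = 216 falls short of 291 but 6⁴ = 1296 reaches it, so n = 4.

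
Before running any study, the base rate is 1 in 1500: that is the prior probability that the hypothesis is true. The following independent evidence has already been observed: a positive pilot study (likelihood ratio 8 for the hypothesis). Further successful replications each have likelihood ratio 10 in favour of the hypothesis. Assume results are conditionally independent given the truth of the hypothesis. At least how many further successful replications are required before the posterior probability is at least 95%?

4

Prior odds = (1/1500)/(1499/1500) = 1/1499.
Bayes factor of the evidence already in hand = 8.
Odds after that evidence = (1/1499) × 8 = 8/1499.
Target odds = 0.95/0.05 = 19.
Need 10ⁿ ≥ 19 ÷ (8/1499) = 3560.125.
10³ = 1000 falls short of 3560.125 but 10⁴ = 10000 reaches it, so n = 4.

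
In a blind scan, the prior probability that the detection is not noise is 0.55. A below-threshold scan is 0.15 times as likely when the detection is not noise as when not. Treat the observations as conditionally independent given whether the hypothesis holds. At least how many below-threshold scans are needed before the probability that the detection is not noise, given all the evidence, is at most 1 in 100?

3

Prior odds: 0.55 ÷ 0.45 = 11/9.
Likelihood ratio per below-threshold scan = 0.15.
Target odds: 0.01 ÷ 0.99 = 1/99.
Need (11/9) × 0.15ⁿ ≤ 1/99, i.e. 0.15ⁿ ≤ 1/121.
0.15² = 0.0225 is still above 1/121 but 0.15³ = 0.003375 is at or below it, so n = 3.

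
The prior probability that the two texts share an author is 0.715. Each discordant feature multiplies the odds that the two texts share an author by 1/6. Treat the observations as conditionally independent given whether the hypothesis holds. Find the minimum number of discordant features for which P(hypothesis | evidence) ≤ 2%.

3

Prior odds: 0.715 ÷ 0.285 = 143/57.
Likelihood ratio per discordant feature = 1/6.
Target odds: 0.02 ÷ 0.98 = 1/49.
Need (143/57) × (1/6)ⁿ ≤ 1/49, i.e. (1/6)ⁿ ≤ 57/7007.
(1/6)² = 1/36 is still above 57/7007 but (1/6)³ = 1/216 is at or below it, so n = 3.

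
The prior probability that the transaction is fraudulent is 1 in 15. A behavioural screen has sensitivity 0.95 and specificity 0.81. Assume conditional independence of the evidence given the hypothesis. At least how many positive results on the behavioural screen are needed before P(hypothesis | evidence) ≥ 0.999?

6

Prior odds: (1/15) ÷ (14/15) = 1/14.
False-positive rate = 1 − 0.81 = 0.19; likelihood ratio of a positive = 0.95/0.19 = 5.
Target posterior odds = 0.999/0.001 = 999.
Need (1/14) × 5ⁿ ≥ 999, i.e. 5ⁿ ≥ 13986.
5⁵ = 3125 falls short of 13986 but 5⁶ = 15625 reaches it, so n = 6.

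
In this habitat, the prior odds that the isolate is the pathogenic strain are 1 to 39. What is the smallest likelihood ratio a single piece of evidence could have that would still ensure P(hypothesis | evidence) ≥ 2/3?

78

Prior odds = 1/39.
Target odds = (2/3)/(1/3) = 2.
Required Bayes factor = 2 ÷ (1/39) = 78.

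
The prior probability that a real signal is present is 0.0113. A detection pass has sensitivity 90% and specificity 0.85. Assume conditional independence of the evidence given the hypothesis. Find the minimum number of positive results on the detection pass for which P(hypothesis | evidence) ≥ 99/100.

6

Prior odds: 0.0113 ÷ 0.9887 = 113/9887.
False-positive rate = 1 − 0.85 = 0.15; likelihood ratio of a positive = 0.9/0.15 = 6.
Target posterior odds = 0.99/0.01 = 99.
Need (113/9887) × 6ⁿ ≥ 99, i.e. 6ⁿ ≥ 978813/113.
6⁵ = 7776 falls short of 978813/113 but 6⁶ = 46656 reaches it, so n = 6.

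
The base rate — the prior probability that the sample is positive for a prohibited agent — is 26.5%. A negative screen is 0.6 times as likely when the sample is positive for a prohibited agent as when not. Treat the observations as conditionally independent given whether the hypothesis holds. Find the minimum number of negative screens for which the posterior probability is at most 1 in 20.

4

Prior odds: 0.265 ÷ 0.735 = 53/147.
Likelihood ratio per negative screen = 0.6.
Target odds: 0.05 ÷ 0.95 = 1/19.
Require 0.6ⁿ ≤ 1/19 ÷ (53/147) = 147/1007.
0.6³ = 0.216 is still above 147/1007 but 0.6⁴ = 0.1296 is at or below it, so n = 4.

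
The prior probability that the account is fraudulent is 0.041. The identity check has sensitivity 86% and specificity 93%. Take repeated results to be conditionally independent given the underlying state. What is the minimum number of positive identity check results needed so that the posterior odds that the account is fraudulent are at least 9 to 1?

3

Prior odds = 0.041/0.959 = 41/959.
False-positive rate = 1 − 0.93 = 0.07; likelihood ratio of a positive = 0.86/0.07 = 86/7.
Target odds = 9.
Need (41/959) × (86/7)ⁿ ≥ 9, i.e. (86/7)ⁿ ≥ 8631/41.
(86/7)² = 7396/49 falls short of 8631/41 but (86/7)³ = 636056/343 reaches it, so n = 3.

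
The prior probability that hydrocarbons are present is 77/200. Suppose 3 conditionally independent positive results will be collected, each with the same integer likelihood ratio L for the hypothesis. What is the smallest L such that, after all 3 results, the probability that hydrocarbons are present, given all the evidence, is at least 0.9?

Prior odds = 0.385/0.615 = 77/123.
Target odds = 0.9/0.1 = 9.
Need L³ ≥ 9 ÷ (77/123) = 1107/77.
2³ = 8 < 1107/77 ≤ 27 = 3³, so L = 3.

3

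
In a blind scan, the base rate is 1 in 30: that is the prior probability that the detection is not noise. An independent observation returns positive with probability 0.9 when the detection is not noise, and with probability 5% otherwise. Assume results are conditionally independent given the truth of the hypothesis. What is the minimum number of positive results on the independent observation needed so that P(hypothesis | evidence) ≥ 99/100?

Prior odds: (1/30) ÷ (29/30) = 1/29.
Likelihood ratio of a positive result = 0.9/0.05 = 18.
Target posterior odds = 0.99/0.01 = 99.
Need (1/29) × 18ⁿ ≥ 99, i.e. 18ⁿ ≥ 2871.
18² = 324 falls short of 2871 but 18³ = 5832 reaches it, so n = 3.

3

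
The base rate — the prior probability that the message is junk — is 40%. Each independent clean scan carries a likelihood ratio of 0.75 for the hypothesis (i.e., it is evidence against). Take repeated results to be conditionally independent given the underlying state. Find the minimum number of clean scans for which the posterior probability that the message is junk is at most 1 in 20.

Prior odds = 0.4/0.6 = 2/3.
Likelihood ratio per clean scan = 0.75.
Target odds: 0.05 ÷ 0.95 = 1/19.
Require 0.75ⁿ ≤ 1/19 ÷ (2/3) = 3/38.
0.75⁸ = 6561/65536 is still above 3/38 but 0.75⁹ = 19683/262144 is at or below it, so n = 9.

9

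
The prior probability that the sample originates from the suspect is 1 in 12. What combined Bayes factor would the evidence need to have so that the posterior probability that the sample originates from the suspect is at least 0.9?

99

Prior odds = (1/12)/(11/12) = 1/11.
Target odds = 0.9/0.1 = 9.
Required Bayes factor = 9 ÷ (1/11) = 99.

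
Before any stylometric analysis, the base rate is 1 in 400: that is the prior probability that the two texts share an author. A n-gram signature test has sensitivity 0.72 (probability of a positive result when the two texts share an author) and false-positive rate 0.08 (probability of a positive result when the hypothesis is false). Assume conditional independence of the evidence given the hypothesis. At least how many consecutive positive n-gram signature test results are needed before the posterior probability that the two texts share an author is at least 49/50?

5

Prior odds = 0.0025/0.9975 = 1/399.
Likelihood ratio of a positive result = 0.72/0.08 = 9.
Target posterior odds = 0.98/0.02 = 49.
Require 9ⁿ ≥ 49 ÷ (1/399) = 19551.
9⁴ = 6561 falls short of 19551 but 9⁵ = 59049 reaches it, so n = 5.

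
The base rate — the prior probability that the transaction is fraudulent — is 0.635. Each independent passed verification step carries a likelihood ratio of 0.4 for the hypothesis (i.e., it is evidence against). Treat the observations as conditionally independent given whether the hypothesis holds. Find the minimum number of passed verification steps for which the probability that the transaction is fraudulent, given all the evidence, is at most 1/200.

Prior odds: 0.635 ÷ 0.365 = 127/73.
Likelihood ratio per passed verification step = 0.4.
Target posterior odds = 0.005/0.995 = 1/199.
Need (127/73) × 0.4ⁿ ≤ 1/199, i.e. 0.4ⁿ ≤ 73/25273.
0.4⁶ = 64/15625 is still above 73/25273 but 0.4⁷ = 128/78125 is at or below it, so n = 7.

7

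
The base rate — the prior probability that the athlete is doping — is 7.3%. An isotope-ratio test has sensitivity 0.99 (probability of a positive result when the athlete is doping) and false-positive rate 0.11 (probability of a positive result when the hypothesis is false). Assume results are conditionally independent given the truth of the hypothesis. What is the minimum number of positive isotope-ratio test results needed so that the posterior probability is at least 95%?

Prior odds: 0.073 ÷ 0.927 = 73/927.
Likelihood ratio of a positive result = 0.99/0.11 = 9.
Target odds: 0.95 ÷ 0.05 = 19.
Require 9ⁿ ≥ 19 ÷ (73/927) = 17613/73.
9² = 81 falls short of 17613/73 but 9³ = 729 reaches it, so n = 3.

3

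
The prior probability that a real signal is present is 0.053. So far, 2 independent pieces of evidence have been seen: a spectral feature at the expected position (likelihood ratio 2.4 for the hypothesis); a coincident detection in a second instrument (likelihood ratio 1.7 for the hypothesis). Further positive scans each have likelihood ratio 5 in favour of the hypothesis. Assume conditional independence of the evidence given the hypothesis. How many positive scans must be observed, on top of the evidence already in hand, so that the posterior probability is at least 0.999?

6

Prior odds = 0.053/0.947 = 53/947.
Combined Bayes factor of the evidence already in hand = 2.4 × 1.7 = 4.08.
Odds after that evidence = (53/947) × 4.08 = 5406/23675.
Target odds = 0.999/0.001 = 999.
Need 5ⁿ ≥ 999 ÷ (5406/23675) = 7883775/1802.
5⁵ = 3125 falls short of 7883775/1802 but 5⁶ = 15625 reaches it, so n = 6.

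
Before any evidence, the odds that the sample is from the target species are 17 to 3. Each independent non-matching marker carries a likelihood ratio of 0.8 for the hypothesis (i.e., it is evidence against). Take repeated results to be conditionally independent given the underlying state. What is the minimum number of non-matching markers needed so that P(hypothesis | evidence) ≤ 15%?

Prior odds = 17/3.
Likelihood ratio per non-matching marker = 0.8.
Target odds: 0.15 ÷ 0.85 = 3/17.
Need (17/3) × 0.8ⁿ ≤ 3/17, i.e. 0.8ⁿ ≤ 9/289.
0.8¹⁵ ≈0.0351844 is still above 9/289 but 0.8¹⁶ ≈0.0281475 is at or below it, so n = 16.

16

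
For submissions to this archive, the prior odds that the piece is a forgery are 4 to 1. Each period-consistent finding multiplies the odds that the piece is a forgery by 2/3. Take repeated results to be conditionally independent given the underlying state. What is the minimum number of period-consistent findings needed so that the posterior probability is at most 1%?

15

Prior odds = 4.
Likelihood ratio per period-consistent finding = 2/3.
Target odds: 0.01 ÷ 0.99 = 1/99.
Require (2/3)ⁿ ≤ 1/99 ÷ 4 = 1/396.
(2/3)¹⁴ = 16384/4782969 is still above 1/396 but (2/3)¹⁵ = 32768/14348907 is at or below it, so n = 15.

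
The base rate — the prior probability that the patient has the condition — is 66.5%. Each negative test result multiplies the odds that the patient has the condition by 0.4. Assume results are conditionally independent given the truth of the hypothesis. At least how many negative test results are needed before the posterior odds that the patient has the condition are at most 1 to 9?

4

Prior odds: 0.665 ÷ 0.335 = 133/67.
Likelihood ratio per negative test result = 0.4.
Target odds = 1/9.
Require 0.4ⁿ ≤ 1/9 ÷ (133/67) = 67/1197.
0.4³ = 0.064 is still above 67/1197 but 0.4⁴ = 0.0256 is at or below it, so n = 4.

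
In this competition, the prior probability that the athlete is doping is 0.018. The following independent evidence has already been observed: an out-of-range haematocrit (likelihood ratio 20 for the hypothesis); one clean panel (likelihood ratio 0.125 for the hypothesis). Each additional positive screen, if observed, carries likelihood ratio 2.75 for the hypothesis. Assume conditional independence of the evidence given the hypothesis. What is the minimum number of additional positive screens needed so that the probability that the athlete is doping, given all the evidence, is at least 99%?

8

Prior odds = 0.018/0.982 = 9/491.
Combined Bayes factor of the evidence already in hand = 20 × 0.125 = 2.5.
Odds after that evidence = (9/491) × 2.5 = 45/982.
Target odds = 0.99/0.01 = 99.
Need 2.75ⁿ ≥ 99 ÷ (45/982) = 2160.4.
2.75⁷ = 19487171/16384 falls short of 2160.4 but 2.75⁸ = 214358881/65536 reaches it, so n = 8.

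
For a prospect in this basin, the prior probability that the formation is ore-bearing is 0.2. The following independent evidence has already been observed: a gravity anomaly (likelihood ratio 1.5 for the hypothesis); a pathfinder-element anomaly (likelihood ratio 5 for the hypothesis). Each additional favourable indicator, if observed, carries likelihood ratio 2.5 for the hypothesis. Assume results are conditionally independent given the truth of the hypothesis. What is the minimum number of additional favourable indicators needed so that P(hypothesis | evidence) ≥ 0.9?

2

Prior odds = 0.2/0.8 = 0.25.
Combined Bayes factor of the evidence already in hand = 1.5 × 5 = 7.5.
Odds after that evidence = 0.25 × 7.5 = 1.875.
Target odds = 0.9/0.1 = 9.
Need 2.5ⁿ ≥ 9 ÷ 1.875 = 4.8.
2.5¹ = 2.5 falls short of 4.8 but 2.5² = 6.25 reaches it, so n = 2.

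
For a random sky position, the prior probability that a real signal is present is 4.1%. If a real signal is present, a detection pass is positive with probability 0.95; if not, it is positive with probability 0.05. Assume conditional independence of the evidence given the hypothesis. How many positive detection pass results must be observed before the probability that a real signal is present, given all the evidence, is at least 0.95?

Prior odds: 0.041 ÷ 0.959 = 41/959.
Likelihood ratio of a positive = 0.95/0.05 = 19.
Target posterior odds = 0.95/0.05 = 19.
Require 19ⁿ ≥ 19 ÷ (41/959) = 18221/41.
19² = 361 falls short of 18221/41 but 19³ = 6859 reaches it, so n = 3.

3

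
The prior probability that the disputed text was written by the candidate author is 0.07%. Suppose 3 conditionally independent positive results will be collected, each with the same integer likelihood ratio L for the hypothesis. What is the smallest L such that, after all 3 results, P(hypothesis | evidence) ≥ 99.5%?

66

Prior odds = 0.0007/0.9993 = 7/9993.
Target odds = 0.995/0.005 = 199.
Need L³ ≥ 199 ÷ (7/9993) = 1988607/7.
65³ = 274625 < 1988607/7 ≤ 287496 = 66³, so L = 66.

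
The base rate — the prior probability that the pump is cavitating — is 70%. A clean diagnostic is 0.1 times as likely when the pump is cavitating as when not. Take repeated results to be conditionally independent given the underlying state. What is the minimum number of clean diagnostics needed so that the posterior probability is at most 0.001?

Prior odds = 0.7/0.3 = 7/3.
Likelihood ratio per clean diagnostic = 0.1.
Target posterior odds = 0.001/0.999 = 1/999.
Require 0.1ⁿ ≤ 1/999 ÷ (7/3) = 1/2331.
0.1³ = 0.001 is still above 1/2331 but 0.1⁴ = 0.0001 is at or below it, so n = 4.

4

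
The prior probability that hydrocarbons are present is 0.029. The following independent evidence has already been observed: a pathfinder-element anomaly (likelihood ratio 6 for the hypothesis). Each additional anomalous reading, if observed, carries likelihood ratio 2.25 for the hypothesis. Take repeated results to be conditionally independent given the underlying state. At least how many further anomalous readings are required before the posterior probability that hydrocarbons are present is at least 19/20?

Prior odds = 0.029/0.971 = 29/971.
Bayes factor of the evidence already in hand = 6.
Odds after that evidence = (29/971) × 6 = 174/971.
Target odds = 0.95/0.05 = 19.
Need 2.25ⁿ ≥ 19 ÷ (174/971) = 18449/174.
2.25⁵ = 59049/1024 falls short of 18449/174 but 2.25⁶ = 531441/4096 reaches it, so n = 6.

6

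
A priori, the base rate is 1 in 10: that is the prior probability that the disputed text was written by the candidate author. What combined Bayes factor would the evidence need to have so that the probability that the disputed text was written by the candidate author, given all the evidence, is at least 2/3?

Prior odds = 0.1/0.9 = 1/9.
Target odds = (2/3)/(1/3) = 2.
Required Bayes factor = 2 ÷ (1/9) = 18.

18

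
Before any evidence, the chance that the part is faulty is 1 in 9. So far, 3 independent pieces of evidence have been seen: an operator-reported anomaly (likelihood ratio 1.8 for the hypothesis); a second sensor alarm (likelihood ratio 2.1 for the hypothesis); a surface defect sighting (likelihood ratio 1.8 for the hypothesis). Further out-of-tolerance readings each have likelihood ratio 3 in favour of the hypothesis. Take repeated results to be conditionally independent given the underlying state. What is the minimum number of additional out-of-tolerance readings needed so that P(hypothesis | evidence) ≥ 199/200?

5

Prior odds = (1/9)/(8/9) = 0.125.
Combined Bayes factor of the evidence already in hand = 1.8 × 2.1 × 1.8 = 6.804.
Odds after that evidence = 0.125 × 6.804 = 0.8505.
Target odds = 0.995/0.005 = 199.
Need 3ⁿ ≥ 199 ÷ 0.8505 = 398000/1701.
3⁴ = 81 falls short of 398000/1701 but 3⁵ = 243 reaches it, so n = 5.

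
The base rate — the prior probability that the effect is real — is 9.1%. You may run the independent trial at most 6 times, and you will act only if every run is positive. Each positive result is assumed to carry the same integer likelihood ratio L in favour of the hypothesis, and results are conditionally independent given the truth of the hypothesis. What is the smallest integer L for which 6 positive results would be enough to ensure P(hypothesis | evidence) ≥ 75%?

2

Prior odds = 0.091/0.909 = 91/909.
Target odds = 0.75/0.25 = 3.
Need L⁶ ≥ 3 ÷ (91/909) = 2727/91.
1⁶ = 1 < 2727/91 ≤ 64 = 2⁶, so L = 2.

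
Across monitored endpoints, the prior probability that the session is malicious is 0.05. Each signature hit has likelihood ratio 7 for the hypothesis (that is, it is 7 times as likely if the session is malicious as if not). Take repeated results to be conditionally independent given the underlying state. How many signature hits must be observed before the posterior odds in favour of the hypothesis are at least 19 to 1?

Prior odds = 0.05/0.95 = 1/19.
Likelihood ratio per signature hit = 7.
Target odds = 19.
Need (1/19) × 7ⁿ ≥ 19, i.e. 7ⁿ ≥ 361.
7³ = 343 falls short of 361 but 7⁴ = 2401 reaches it, so n = 4.

4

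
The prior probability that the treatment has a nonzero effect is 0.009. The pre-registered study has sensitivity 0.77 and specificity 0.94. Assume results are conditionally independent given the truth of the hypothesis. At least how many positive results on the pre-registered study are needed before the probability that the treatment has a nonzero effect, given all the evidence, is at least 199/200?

4

Prior odds = 0.009/0.991 = 9/991.
False-positive rate = 1 − 0.94 = 0.06; likelihood ratio of a positive = 0.77/0.06 = 77/6.
Target odds: 0.995 ÷ 0.005 = 199.
Need (9/991) × (77/6)ⁿ ≥ 199, i.e. (77/6)ⁿ ≥ 197209/9.
(77/6)³ = 456533/216 falls short of 197209/9 but (77/6)⁴ = 35153041/1296 reaches it, so n = 4.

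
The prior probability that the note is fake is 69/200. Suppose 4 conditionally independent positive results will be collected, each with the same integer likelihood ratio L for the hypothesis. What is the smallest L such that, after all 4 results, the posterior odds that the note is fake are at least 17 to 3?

2

Prior odds = 0.345/0.655 = 69/131.
Target odds = 17/3.
Need L⁴ ≥ 17/3 ÷ (69/131) = 2227/207.
1⁴ = 1 < 2227/207 ≤ 16 = 2⁴, so L = 2.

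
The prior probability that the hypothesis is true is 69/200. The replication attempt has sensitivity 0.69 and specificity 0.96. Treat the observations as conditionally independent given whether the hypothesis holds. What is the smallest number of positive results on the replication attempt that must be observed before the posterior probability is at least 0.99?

2

Prior odds = 0.345/0.655 = 69/131.
False-positive rate = 1 − 0.96 = 0.04; likelihood ratio of a positive = 0.69/0.04 = 17.25.
Target odds: 0.99 ÷ 0.01 = 99.
Need (69/131) × 17.25ⁿ ≥ 99, i.e. 17.25ⁿ ≥ 4323/23.
17.25¹ = 17.25 falls short of 4323/23 but 17.25² = 297.5625 reaches it, so n = 2.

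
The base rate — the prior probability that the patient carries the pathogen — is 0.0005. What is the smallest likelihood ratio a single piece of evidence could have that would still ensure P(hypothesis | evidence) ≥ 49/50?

97951

Prior odds = 0.0005/0.9995 = 1/1999.
Target odds = 0.98/0.02 = 49.
Required Bayes factor = 49 ÷ (1/1999) = 97951.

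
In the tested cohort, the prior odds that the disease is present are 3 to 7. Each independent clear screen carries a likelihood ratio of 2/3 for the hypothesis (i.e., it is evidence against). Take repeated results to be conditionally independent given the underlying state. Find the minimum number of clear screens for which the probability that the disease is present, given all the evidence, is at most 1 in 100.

Prior odds = 3/7.
Likelihood ratio per clear screen = 2/3.
Target posterior odds = 0.01/0.99 = 1/99.
Require (2/3)ⁿ ≤ 1/99 ÷ (3/7) = 7/297.
(2/3)⁹ = 512/19683 is still above 7/297 but (2/3)¹⁰ = 1024/59049 is at or below it, so n = 10.

10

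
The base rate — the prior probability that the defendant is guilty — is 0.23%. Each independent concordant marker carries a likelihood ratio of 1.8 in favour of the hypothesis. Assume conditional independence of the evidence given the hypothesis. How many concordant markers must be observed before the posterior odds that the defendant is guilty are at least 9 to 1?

15

Prior odds = 0.0023/0.9977 = 23/9977.
Likelihood ratio per concordant marker = 1.8.
Target odds = 9.
Require 1.8ⁿ ≥ 9 ÷ (23/9977) = 89793/23.
1.8¹⁴ ≈3748.13 falls short of 89793/23 but 1.8¹⁵ ≈6746.64 reaches it, so n = 15.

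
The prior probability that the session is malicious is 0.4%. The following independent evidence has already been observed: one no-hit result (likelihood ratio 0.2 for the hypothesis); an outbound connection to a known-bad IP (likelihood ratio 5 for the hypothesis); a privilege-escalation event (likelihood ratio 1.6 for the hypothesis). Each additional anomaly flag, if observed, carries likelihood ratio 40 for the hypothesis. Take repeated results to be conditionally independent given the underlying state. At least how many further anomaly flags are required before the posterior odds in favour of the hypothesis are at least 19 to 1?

3

Prior odds = 0.004/0.996 = 1/249.
Combined Bayes factor of the evidence already in hand = 0.2 × 5 × 1.6 = 1.6.
Odds after that evidence = (1/249) × 1.6 = 8/1245.
Target odds = 19.
Need 40ⁿ ≥ 19 ÷ (8/1245) = 2956.875.
40² = 1600 falls short of 2956.875 but 40³ = 64000 reaches it, so n = 3.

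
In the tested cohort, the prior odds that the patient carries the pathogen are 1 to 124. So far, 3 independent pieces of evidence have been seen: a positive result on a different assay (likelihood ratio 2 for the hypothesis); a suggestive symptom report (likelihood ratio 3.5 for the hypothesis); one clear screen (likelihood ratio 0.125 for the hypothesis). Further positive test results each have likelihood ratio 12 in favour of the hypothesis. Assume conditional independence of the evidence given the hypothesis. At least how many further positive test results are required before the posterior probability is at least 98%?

4

Prior odds = 1/124.
Combined Bayes factor of the evidence already in hand = 2 × 3.5 × 0.125 = 0.875.
Odds after that evidence = (1/124) × 0.875 = 7/992.
Target odds = 0.98/0.02 = 49.
Need 12ⁿ ≥ 49 ÷ (7/992) = 6944.
12³ = 1728 falls short of 6944 but 12⁴ = 20736 reaches it, so n = 4.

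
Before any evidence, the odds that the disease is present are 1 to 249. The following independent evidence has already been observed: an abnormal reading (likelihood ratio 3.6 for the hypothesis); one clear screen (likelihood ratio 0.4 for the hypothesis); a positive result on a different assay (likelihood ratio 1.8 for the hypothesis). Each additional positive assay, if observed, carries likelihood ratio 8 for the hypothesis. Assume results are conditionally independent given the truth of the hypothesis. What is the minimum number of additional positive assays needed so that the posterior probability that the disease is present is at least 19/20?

Prior odds = 1/249.
Combined Bayes factor of the evidence already in hand = 3.6 × 0.4 × 1.8 = 2.592.
Odds after that evidence = (1/249) × 2.592 = 108/10375.
Target odds = 0.95/0.05 = 19.
Need 8ⁿ ≥ 19 ÷ (108/10375) = 197125/108.
8³ = 512 falls short of 197125/108 but 8⁴ = 4096 reaches it, so n = 4.

4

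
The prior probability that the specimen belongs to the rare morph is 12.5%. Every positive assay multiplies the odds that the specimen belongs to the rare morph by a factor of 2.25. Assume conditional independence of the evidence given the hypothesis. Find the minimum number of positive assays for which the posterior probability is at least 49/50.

Prior odds = 0.125/0.875 = 1/7.
Likelihood ratio per positive assay = 2.25.
Target odds: 0.98 ÷ 0.02 = 49.
Need (1/7) × 2.25ⁿ ≥ 49, i.e. 2.25ⁿ ≥ 343.
2.25⁷ = 4782969/16384 falls short of 343 but 2.25⁸ = 43046721/65536 reaches it, so n = 8.

8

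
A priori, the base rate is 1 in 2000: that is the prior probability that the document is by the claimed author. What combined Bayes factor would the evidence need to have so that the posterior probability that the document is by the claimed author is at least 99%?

197901

Prior odds = 0.0005/0.9995 = 1/1999.
Target odds = 0.99/0.01 = 99.
Required Bayes factor = 99 ÷ (1/1999) = 197901.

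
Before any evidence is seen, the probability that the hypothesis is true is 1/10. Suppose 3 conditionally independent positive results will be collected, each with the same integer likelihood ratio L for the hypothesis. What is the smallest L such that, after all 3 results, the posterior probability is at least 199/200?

13

Prior odds = 0.1/0.9 = 1/9.
Target odds = 0.995/0.005 = 199.
Need L³ ≥ 199 ÷ (1/9) = 1791.
12³ = 1728 < 1791 ≤ 2197 = 13³, so L = 13.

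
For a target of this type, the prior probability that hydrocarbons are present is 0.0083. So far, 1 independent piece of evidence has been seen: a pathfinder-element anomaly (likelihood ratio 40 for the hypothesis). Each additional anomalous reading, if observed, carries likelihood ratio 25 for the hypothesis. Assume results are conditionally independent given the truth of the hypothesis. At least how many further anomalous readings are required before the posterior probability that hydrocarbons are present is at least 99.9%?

Prior odds = 0.0083/0.9917 = 83/9917.
Bayes factor of the evidence already in hand = 40.
Odds after that evidence = (83/9917) × 40 = 3320/9917.
Target odds = 0.999/0.001 = 999.
Need 25ⁿ ≥ 999 ÷ (3320/9917) = 9907083/3320.
25² = 625 falls short of 9907083/3320 but 25³ = 15625 reaches it, so n = 3.

3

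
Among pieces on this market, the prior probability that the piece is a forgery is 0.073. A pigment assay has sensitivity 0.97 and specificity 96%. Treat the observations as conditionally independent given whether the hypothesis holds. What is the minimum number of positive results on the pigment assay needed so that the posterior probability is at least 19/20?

Prior odds = 0.073/0.927 = 73/927.
False-positive rate = 1 − 0.96 = 0.04; likelihood ratio of a positive = 0.97/0.04 = 24.25.
Target posterior odds = 0.95/0.05 = 19.
Require 24.25ⁿ ≥ 19 ÷ (73/927) = 17613/73.
24.25¹ = 24.25 falls short of 17613/73 but 24.25² = 588.0625 reaches it, so n = 2.

2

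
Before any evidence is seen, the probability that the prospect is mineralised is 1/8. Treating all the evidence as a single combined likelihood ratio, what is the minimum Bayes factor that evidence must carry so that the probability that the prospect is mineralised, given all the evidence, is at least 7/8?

Prior odds = 0.125/0.875 = 1/7.
Target odds = 0.875/0.125 = 7.
Required Bayes factor = 7 ÷ (1/7) = 49.

49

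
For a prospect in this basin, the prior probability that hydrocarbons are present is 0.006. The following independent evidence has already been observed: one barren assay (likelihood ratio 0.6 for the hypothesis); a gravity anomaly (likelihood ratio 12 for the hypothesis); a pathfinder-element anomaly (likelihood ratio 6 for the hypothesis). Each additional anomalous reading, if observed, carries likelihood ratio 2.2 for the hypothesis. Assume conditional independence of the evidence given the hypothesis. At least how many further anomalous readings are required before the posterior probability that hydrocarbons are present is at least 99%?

8

Prior odds = 0.006/0.994 = 3/497.
Combined Bayes factor of the evidence already in hand = 0.6 × 12 × 6 = 43.2.
Odds after that evidence = (3/497) × 43.2 = 648/2485.
Target odds = 0.99/0.01 = 99.
Need 2.2ⁿ ≥ 99 ÷ (648/2485) = 27335/72.
2.2⁷ = 19487171/78125 falls short of 27335/72 but 2.2⁸ = 214358881/390625 reaches it, so n = 8.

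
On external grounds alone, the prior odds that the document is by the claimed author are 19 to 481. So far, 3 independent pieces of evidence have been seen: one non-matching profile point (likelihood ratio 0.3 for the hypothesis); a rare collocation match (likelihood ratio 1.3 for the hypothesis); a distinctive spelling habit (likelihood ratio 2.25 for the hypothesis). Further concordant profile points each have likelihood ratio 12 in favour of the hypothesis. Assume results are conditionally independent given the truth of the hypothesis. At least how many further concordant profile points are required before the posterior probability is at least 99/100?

4

Prior odds = 19/481.
Combined Bayes factor of the evidence already in hand = 0.3 × 1.3 × 2.25 = 0.8775.
Odds after that evidence = (19/481) × 0.8775 = 513/14800.
Target odds = 0.99/0.01 = 99.
Need 12ⁿ ≥ 99 ÷ (513/14800) = 162800/57.
12³ = 1728 falls short of 162800/57 but 12⁴ = 20736 reaches it, so n = 4.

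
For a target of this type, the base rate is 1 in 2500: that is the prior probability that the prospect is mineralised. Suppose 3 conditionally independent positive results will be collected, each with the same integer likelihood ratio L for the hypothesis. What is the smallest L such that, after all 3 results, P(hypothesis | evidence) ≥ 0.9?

29

Prior odds = 0.0004/0.9996 = 1/2499.
Target odds = 0.9/0.1 = 9.
Need L³ ≥ 9 ÷ (1/2499) = 22491.
28³ = 21952 < 22491 ≤ 24389 = 29³, so L = 29.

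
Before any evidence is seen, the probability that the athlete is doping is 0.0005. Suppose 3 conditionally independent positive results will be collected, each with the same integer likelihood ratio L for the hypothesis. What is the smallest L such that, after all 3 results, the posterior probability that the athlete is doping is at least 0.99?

59

Prior odds = 0.0005/0.9995 = 1/1999.
Target odds = 0.99/0.01 = 99.
Need L³ ≥ 99 ÷ (1/1999) = 197901.
58³ = 195112 < 197901 ≤ 205379 = 59³, so L = 59.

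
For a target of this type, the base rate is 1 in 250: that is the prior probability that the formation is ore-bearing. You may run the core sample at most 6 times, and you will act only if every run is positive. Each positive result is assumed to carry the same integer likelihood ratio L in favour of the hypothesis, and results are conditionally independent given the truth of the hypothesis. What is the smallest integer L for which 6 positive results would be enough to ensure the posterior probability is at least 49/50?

Prior odds = 0.004/0.996 = 1/249.
Target odds = 0.98/0.02 = 49.
Need L⁶ ≥ 49 ÷ (1/249) = 12201.
4⁶ = 4096 < 12201 ≤ 15625 = 5⁶, so L = 5.

5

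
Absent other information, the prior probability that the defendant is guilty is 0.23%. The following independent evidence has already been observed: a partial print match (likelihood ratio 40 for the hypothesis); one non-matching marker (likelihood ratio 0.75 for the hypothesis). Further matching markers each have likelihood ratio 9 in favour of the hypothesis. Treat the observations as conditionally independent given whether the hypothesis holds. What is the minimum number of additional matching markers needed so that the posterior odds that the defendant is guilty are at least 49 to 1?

3

Prior odds = 0.0023/0.9977 = 23/9977.
Combined Bayes factor of the evidence already in hand = 40 × 0.75 = 30.
Odds after that evidence = (23/9977) × 30 = 690/9977.
Target odds = 49.
Need 9ⁿ ≥ 49 ÷ (690/9977) = 488873/690.
9² = 81 falls short of 488873/690 but 9³ = 729 reaches it, so n = 3.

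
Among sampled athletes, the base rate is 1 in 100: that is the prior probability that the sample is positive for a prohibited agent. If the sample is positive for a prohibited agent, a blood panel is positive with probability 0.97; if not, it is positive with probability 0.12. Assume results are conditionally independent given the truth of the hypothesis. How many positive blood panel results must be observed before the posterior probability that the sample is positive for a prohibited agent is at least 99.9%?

Prior odds = 0.01/0.99 = 1/99.
Likelihood ratio of a positive = 0.97/0.12 = 97/12.
Target odds: 0.999 ÷ 0.001 = 999.
Require (97/12)ⁿ ≥ 999 ÷ (1/99) = 98901.
(97/12)⁵ ≈34510.6 falls short of 98901 but (97/12)⁶ ≈278961 reaches it, so n = 6.

6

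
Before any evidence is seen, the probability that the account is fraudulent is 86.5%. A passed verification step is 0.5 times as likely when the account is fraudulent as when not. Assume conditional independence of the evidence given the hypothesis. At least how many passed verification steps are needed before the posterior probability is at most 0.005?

11

Prior odds = 0.865/0.135 = 173/27.
Likelihood ratio per passed verification step = 0.5.
Target posterior odds = 0.005/0.995 = 1/199.
Need (173/27) × 0.5ⁿ ≤ 1/199, i.e. 0.5ⁿ ≤ 27/34427.
0.5¹⁰ = 1/1024 is still above 27/34427 but 0.5¹¹ = 1/2048 is at or below it, so n = 11.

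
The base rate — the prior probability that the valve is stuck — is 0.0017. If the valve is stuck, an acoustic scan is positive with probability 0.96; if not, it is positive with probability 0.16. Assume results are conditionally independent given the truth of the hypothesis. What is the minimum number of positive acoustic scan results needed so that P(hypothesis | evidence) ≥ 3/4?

Prior odds = 0.0017/0.9983 = 17/9983.
Likelihood ratio of a positive = 0.96/0.16 = 6.
Target posterior odds = 0.75/0.25 = 3.
Need (17/9983) × 6ⁿ ≥ 3, i.e. 6ⁿ ≥ 29949/17.
6⁴ = 1296 falls short of 29949/17 but 6⁵ = 7776 reaches it, so n = 5.

5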